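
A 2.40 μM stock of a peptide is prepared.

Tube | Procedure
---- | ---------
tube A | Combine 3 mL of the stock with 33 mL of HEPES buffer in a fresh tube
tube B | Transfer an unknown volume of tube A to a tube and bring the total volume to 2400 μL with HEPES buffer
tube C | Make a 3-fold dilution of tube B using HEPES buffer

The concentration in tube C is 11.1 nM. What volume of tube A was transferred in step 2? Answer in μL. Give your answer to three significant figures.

Step 1: 3 mL + 33 mL = 36 mL total → factor 36/3 = 12
Step 2: v brought to 2400 μL → factor = 2400 μL/v
Step 3: 3-fold → factor 3
Product of known-step factors = 36
Overall factor = 2.40 μM / (11.1 nM) = 216.22
Step-2 factor = 216.22 / 36 = 6.006
v = 2400 μL / 6.006 = 400 μL

400 μL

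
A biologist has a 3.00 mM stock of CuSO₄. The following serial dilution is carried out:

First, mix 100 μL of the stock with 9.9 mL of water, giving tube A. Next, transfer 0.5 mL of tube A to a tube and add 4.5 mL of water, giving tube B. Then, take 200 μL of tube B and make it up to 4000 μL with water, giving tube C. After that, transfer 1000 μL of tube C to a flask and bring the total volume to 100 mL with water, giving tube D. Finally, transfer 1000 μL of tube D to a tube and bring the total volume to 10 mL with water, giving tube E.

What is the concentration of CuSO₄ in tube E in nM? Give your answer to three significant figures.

0.150 nM

Step 1: 100 μL + 9.9 mL = 10000 μL total → factor 10000/100 = 100
Step 2: 0.5 mL + 4.5 mL = 5 mL total → factor 5/0.5 = 10
Step 3: 200 μL brought to 4000 μL → factor 4000/200 = 20
Step 4: 1000 μL brought to 100 mL → factor 1 × 10^5/1000 = 100
Step 5: 1000 μL brought to 10 mL → factor 10000/1000 = 10
Overall dilution factor = 100 × 10 × 20 × 100 × 10 = 2 × 10^7
Final = 3.00 mM / 2 × 10^7 = 1.500 × 10^-7 mM = 0.150 nM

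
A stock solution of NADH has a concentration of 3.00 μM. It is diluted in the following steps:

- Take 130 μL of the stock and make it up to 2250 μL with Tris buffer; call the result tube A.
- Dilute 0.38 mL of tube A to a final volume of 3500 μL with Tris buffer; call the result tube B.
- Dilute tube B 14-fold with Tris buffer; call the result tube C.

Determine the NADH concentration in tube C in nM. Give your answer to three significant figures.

Step 1: 130 μL brought to 2250 μL → factor 2250/130 = 17.308
Step 2: 0.38 mL brought to 3500 μL → factor 3.5/0.38 = 9.2105
Step 3: 14-fold → factor 14
Overall dilution factor = 17.308 × 9.2105 × 14 = 2231.8
Final = 3.00 μM / 2231.8 = 0.001344 μM = 1.34 nM

1.34 nM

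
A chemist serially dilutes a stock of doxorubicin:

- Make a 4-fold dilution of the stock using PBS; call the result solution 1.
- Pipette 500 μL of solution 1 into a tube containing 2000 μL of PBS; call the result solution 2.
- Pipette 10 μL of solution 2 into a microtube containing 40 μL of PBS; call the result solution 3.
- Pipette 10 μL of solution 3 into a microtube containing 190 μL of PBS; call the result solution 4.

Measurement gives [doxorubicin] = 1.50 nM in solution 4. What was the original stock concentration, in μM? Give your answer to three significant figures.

3.00 μM

Step 1: 4-fold → factor 4
Step 2: 500 μL + 2000 μL = 2500 μL total → factor 2500/500 = 5
Step 3: 10 μL + 40 μL = 50 μL total → factor 50/10 = 5
Step 4: 10 μL + 190 μL = 200 μL total → factor 200/10 = 20
Overall dilution factor = 4 × 5 × 5 × 20 = 2000
Stock = 1.50 nM × 2000 = 3000 nM = 3.00 μM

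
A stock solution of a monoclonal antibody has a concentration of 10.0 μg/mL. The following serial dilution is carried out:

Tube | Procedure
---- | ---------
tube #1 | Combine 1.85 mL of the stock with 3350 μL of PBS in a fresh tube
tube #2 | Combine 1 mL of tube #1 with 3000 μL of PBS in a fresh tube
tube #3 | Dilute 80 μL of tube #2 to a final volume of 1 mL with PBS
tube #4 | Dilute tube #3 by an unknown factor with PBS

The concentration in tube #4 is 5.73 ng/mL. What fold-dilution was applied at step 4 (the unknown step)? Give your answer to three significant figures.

12.4-fold

Step 1: 1.85 mL + 3350 μL = 5.2 mL total → factor 5.2/1.85 = 2.8108
Step 2: 1 mL + 3000 μL = 4 mL total → factor 4/1 = 4
Step 3: 80 μL brought to 1 mL → factor 1000/80 = 12.5
Step 4: unknown factor x
Product of known-step factors = 140.54
Overall factor = 10.0 μg/mL / (5.73 ng/mL) = 1745.2
x = 1745.2 / 140.54 = 12.4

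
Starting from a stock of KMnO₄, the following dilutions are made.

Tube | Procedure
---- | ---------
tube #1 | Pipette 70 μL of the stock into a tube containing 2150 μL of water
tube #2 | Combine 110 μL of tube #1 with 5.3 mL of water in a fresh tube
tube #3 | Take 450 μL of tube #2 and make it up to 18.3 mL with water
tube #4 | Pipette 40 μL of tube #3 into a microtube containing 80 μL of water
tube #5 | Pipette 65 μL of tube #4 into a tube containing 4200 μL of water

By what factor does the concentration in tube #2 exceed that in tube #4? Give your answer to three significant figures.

Step 1: 70 μL + 2150 μL = 2220 μL total → factor 2220/70 = 31.714
Step 2: 110 μL + 5.3 mL = 5410 μL total → factor 5410/110 = 49.182
Step 3: 450 μL brought to 18.3 mL → factor 18300/450 = 40.667
Step 4: 40 μL + 80 μL = 120 μL total → factor 120/40 = 3
Dilution factor to tube #2 = 1559.8; to tube #4 = 1.9029 × 10^5
[tube #2]/[tube #4] = (factor to tube #4)/(factor to tube #2) = 1.9029 × 10^5/1559.8 = 122

122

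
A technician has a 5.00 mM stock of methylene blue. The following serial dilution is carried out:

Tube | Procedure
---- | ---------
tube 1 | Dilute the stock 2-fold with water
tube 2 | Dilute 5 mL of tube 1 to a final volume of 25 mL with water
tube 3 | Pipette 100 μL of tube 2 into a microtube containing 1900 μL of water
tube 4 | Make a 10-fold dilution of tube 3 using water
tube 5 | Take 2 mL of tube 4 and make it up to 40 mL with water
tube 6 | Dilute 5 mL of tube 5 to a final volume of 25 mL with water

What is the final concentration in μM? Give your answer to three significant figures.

Step 1: 2-fold → factor 2
Step 2: 5 mL brought to 25 mL → factor 25/5 = 5
Step 3: 100 μL + 1900 μL = 2000 μL total → factor 2000/100 = 20
Step 4: 10-fold → factor 10
Step 5: 2 mL brought to 40 mL → factor 40/2 = 20
Step 6: 5 mL brought to 25 mL → factor 25/5 = 5
Overall dilution factor = 2 × 5 × 20 × 10 × 20 × 5 = 2 × 10^5
Final = 5.00 mM / 2 × 10^5 = 2.500 × 10^-5 mM = 0.0250 μM

0.0250 μM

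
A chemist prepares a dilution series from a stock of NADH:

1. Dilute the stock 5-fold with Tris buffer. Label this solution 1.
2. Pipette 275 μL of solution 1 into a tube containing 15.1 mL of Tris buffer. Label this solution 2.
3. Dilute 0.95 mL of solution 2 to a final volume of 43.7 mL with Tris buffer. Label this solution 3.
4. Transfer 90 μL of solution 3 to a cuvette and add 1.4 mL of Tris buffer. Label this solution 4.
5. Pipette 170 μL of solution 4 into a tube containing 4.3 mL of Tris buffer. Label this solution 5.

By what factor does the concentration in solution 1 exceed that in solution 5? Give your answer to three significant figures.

Step 1: 5-fold → factor 5
Step 2: 275 μL + 15.1 mL = 15375 μL total → factor 15375/275 = 55.909
Step 3: 0.95 mL brought to 43.7 mL → factor 43.7/0.95 = 46
Step 4: 90 μL + 1.4 mL = 1490 μL total → factor 1490/90 = 16.556
Step 5: 170 μL + 4.3 mL = 4470 μL total → factor 4470/170 = 26.294
Dilution factor to solution 1 = 5; to solution 5 = 5.5977 × 10^6
[solution 1]/[solution 5] = (factor to solution 5)/(factor to solution 1) = 5.5977 × 10^6/5 = 1.12 × 10^6

1.12 × 10^6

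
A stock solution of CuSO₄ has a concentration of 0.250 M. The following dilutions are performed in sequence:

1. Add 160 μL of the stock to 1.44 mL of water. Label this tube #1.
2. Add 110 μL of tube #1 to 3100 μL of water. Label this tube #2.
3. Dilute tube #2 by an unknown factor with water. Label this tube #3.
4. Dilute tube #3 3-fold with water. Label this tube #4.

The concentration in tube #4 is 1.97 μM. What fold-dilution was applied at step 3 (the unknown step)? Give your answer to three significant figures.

Step 1: 160 μL + 1.44 mL = 1600 μL total → factor 1600/160 = 10
Step 2: 110 μL + 3100 μL = 3210 μL total → factor 3210/110 = 29.182
Step 3: unknown factor x
Step 4: 3-fold → factor 3
Product of known-step factors = 875.45
Overall factor = 0.250 M / (1.97 μM) = 1.269 × 10^5
x = 1.269 × 10^5 / 875.45 = 145

145-fold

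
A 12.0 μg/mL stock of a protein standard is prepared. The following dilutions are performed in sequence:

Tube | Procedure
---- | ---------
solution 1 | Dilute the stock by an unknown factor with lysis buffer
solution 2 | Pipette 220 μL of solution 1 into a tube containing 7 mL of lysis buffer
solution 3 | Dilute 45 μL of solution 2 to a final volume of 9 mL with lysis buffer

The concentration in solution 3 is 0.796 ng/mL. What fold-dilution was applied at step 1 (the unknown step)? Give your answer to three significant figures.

Step 1: unknown factor x
Step 2: 220 μL + 7 mL = 7220 μL total → factor 7220/220 = 32.818
Step 3: 45 μL brought to 9 mL → factor 9000/45 = 200
Product of known-step factors = 6563.6
Overall factor = 12.0 μg/mL / (0.796 ng/mL) = 15075
x = 15075 / 6563.6 = 2.30

2.30-fold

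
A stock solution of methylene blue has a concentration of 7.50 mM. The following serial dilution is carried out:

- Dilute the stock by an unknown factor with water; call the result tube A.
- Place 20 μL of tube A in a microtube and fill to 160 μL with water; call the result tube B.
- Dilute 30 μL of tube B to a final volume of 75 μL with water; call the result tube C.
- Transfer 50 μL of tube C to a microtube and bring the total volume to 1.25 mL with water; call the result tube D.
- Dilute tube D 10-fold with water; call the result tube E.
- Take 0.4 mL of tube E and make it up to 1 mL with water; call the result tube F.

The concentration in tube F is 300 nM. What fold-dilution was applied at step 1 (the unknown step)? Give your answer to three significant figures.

2.00-fold

Step 1: unknown factor x
Step 2: 20 μL brought to 160 μL → factor 160/20 = 8
Step 3: 30 μL brought to 75 μL → factor 75/30 = 2.5
Step 4: 50 μL brought to 1.25 mL → factor 1250/50 = 25
Step 5: 10-fold → factor 10
Step 6: 0.4 mL brought to 1 mL → factor 1/0.4 = 2.5
Product of known-step factors = 12500
Overall factor = 7.50 mM / (300 nM) = 25000
x = 25000 / 12500 = 2.00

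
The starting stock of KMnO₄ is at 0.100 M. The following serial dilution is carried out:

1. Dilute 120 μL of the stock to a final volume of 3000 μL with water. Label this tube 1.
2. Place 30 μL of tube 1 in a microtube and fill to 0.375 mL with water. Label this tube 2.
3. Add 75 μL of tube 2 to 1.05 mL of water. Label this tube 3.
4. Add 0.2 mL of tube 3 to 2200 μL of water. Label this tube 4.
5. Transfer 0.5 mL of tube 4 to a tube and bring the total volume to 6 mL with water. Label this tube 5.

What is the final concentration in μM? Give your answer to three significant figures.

Step 1: 120 μL brought to 3000 μL → factor 3000/120 = 25
Step 2: 30 μL brought to 0.375 mL → factor 375/30 = 12.5
Step 3: 75 μL + 1.05 mL = 1125 μL total → factor 1125/75 = 15
Step 4: 0.2 mL + 2200 μL = 2.4 mL total → factor 2.4/0.2 = 12
Step 5: 0.5 mL brought to 6 mL → factor 6/0.5 = 12
Overall dilution factor = 25 × 12.5 × 15 × 12 × 12 = 6.75 × 10^5
Final = 0.100 M / 6.75 × 10^5 = 1.481 × 10^-7 M = 0.148 μM

0.148 μM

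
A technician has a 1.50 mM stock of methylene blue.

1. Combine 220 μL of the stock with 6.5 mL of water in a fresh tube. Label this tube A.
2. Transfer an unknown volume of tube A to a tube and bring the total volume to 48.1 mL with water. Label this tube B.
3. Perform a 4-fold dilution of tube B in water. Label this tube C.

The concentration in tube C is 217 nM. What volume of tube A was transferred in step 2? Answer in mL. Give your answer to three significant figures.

0.850 mL

Step 1: 220 μL + 6.5 mL = 6720 μL total → factor 6720/220 = 30.545
Step 2: v brought to 48.1 mL → factor = 48.1 mL/v
Step 3: 4-fold → factor 4
Product of known-step factors = 122.18
Overall factor = 1.50 mM / (217 nM) = 6912.4
Step-2 factor = 6912.4 / 122.18 = 56.575
v = 48.1 mL / 56.575 = 0.850 mL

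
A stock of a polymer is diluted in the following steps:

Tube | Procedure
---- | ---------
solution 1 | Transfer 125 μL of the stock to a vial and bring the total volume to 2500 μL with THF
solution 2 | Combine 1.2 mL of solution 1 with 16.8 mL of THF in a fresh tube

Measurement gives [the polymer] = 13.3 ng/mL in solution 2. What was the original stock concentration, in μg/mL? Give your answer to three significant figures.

Step 1: 125 μL brought to 2500 μL → factor 2500/125 = 20
Step 2: 1.2 mL + 16.8 mL = 18 mL total → factor 18/1.2 = 15
Overall dilution factor = 20 × 15 = 300
Stock = 13.3 ng/mL × 300 = 3990 ng/mL = 3.99 μg/mL

3.99 μg/mL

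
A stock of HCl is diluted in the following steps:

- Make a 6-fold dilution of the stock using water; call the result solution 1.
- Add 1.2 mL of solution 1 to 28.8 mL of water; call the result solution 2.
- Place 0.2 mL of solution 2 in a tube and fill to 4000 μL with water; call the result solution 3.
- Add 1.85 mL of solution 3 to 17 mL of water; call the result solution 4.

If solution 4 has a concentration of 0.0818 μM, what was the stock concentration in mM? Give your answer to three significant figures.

Step 1: 6-fold → factor 6
Step 2: 1.2 mL + 28.8 mL = 30 mL total → factor 30/1.2 = 25
Step 3: 0.2 mL brought to 4000 μL → factor 4/0.2 = 20
Step 4: 1.85 mL + 17 mL = 18.85 mL total → factor 18.85/1.85 = 10.189
Overall dilution factor = 6 × 25 × 20 × 10.189 = 30568
Stock = 0.0818 μM × 30568 = 2500 μM = 2.50 mM

2.50 mM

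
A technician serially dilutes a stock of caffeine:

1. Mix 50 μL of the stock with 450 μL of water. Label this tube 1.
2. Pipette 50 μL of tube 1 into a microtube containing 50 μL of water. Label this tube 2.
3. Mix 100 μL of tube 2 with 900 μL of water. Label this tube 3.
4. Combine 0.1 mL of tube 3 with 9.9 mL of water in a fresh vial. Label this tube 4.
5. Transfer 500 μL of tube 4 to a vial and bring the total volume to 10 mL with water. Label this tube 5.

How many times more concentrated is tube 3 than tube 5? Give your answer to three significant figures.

2.00 × 10^3

Step 1: 50 μL + 450 μL = 500 μL total → factor 500/50 = 10
Step 2: 50 μL + 50 μL = 100 μL total → factor 100/50 = 2
Step 3: 100 μL + 900 μL = 1000 μL total → factor 1000/100 = 10
Step 4: 0.1 mL + 9.9 mL = 10 mL total → factor 10/0.1 = 100
Step 5: 500 μL brought to 10 mL → factor 10000/500 = 20
Dilution factor to tube 3 = 200; to tube 5 = 4 × 10^5
[tube 3]/[tube 5] = (factor to tube 5)/(factor to tube 3) = 4 × 10^5/200 = 2.00 × 10^3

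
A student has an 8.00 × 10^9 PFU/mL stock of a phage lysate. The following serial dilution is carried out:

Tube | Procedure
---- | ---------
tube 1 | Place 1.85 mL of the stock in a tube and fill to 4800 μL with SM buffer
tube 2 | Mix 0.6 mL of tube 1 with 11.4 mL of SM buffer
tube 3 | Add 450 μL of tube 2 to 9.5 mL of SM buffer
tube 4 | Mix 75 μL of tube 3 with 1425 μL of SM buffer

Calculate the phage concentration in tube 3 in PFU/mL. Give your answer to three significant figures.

6.97 × 10^6 PFU/mL

Step 1: 1.85 mL brought to 4800 μL → factor 4.8/1.85 = 2.5946
Step 2: 0.6 mL + 11.4 mL = 12 mL total → factor 12/0.6 = 20
Step 3: 450 μL + 9.5 mL = 9950 μL total → factor 9950/450 = 22.111
Dilution factor through tube 3 = 2.5946 × 20 × 22.111 = 1147.4
[tube 3] = 8.00 × 10^9 PFU/mL / 1147.4 = 6.97 × 10^6 PFU/mL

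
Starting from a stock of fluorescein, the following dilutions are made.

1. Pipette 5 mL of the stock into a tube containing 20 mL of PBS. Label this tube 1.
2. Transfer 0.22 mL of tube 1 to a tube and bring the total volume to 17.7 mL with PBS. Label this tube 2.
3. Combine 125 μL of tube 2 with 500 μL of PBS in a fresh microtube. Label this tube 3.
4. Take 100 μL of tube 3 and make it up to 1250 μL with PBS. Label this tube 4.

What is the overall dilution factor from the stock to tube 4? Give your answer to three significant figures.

Step 1: 5 mL + 20 mL = 25 mL total → factor 25/5 = 5
Step 2: 0.22 mL brought to 17.7 mL → factor 17.7/0.22 = 80.455
Step 3: 125 μL + 500 μL = 625 μL total → factor 625/125 = 5
Step 4: 100 μL brought to 1250 μL → factor 1250/100 = 12.5
Overall dilution factor = 5 × 80.455 × 5 × 12.5 = 25142

2.51 × 10^4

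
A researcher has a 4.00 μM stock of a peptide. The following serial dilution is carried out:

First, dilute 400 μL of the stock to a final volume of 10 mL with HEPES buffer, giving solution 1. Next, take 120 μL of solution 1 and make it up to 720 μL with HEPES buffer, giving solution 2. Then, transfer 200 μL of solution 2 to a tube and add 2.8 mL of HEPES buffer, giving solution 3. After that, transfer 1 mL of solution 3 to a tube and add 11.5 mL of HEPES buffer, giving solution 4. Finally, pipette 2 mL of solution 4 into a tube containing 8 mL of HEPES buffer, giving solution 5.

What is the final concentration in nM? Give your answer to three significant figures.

Step 1: 400 μL brought to 10 mL → factor 10000/400 = 25
Step 2: 120 μL brought to 720 μL → factor 720/120 = 6
Step 3: 200 μL + 2.8 mL = 3000 μL total → factor 3000/200 = 15
Step 4: 1 mL + 11.5 mL = 12.5 mL total → factor 12.5/1 = 12.5
Step 5: 2 mL + 8 mL = 10 mL total → factor 10/2 = 5
Overall dilution factor = 25 × 6 × 15 × 12.5 × 5 = 1.4062 × 10^5
Final = 4.00 μM / 1.4062 × 10^5 = 2.844 × 10^-5 μM = 0.0284 nM

0.0284 nM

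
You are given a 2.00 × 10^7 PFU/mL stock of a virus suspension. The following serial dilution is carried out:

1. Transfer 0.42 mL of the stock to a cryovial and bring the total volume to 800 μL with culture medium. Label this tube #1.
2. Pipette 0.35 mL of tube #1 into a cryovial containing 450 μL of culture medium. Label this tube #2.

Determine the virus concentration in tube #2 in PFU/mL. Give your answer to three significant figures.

4.59 × 10^6 PFU/mL

Step 1: 0.42 mL brought to 800 μL → factor 0.8/0.42 = 1.9048
Step 2: 0.35 mL + 450 μL = 0.8 mL total → factor 0.8/0.35 = 2.2857
Overall dilution factor = 1.9048 × 2.2857 = 4.3537
Final = 2.00 × 10^7 PFU/mL / 4.3537 = 4.59 × 10^6 PFU/mL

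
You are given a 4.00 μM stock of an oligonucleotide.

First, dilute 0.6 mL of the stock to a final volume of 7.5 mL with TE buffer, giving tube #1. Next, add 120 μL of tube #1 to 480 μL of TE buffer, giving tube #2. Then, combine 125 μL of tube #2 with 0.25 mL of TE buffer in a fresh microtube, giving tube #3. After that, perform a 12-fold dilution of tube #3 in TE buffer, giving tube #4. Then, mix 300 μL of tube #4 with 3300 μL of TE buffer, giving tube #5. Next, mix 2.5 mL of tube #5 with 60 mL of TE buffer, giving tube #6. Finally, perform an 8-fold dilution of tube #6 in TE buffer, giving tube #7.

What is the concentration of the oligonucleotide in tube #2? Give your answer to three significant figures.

Step 1: 0.6 mL brought to 7.5 mL → factor 7.5/0.6 = 12.5
Step 2: 120 μL + 480 μL = 600 μL total → factor 600/120 = 5
Dilution factor through tube #2 = 12.5 × 5 = 62.5
[tube #2] = 4.00 μM / 62.5 = 0.0640 μM

0.0640 μM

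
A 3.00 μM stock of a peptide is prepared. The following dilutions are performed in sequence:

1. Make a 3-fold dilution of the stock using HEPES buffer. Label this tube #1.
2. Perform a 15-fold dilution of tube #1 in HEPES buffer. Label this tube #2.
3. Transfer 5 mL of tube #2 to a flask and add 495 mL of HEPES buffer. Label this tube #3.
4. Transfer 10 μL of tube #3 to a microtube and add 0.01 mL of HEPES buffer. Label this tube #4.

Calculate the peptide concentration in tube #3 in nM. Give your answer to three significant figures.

Step 1: 3-fold → factor 3
Step 2: 15-fold → factor 15
Step 3: 5 mL + 495 mL = 500 mL total → factor 500/5 = 100
Dilution factor through tube #3 = 3 × 15 × 100 = 4500
[tube #3] = 3.00 μM / 4500 = 0.0006667 μM = 0.667 nM

0.667 nM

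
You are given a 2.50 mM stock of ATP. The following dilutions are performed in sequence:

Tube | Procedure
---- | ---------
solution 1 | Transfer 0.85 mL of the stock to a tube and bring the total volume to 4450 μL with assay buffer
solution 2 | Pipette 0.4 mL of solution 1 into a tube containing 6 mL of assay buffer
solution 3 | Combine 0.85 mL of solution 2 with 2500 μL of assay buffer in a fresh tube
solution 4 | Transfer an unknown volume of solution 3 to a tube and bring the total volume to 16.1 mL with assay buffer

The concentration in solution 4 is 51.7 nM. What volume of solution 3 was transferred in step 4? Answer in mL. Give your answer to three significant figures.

Step 1: 0.85 mL brought to 4450 μL → factor 4.45/0.85 = 5.2353
Step 2: 0.4 mL + 6 mL = 6.4 mL total → factor 6.4/0.4 = 16
Step 3: 0.85 mL + 2500 μL = 3.35 mL total → factor 3.35/0.85 = 3.9412
Step 4: v brought to 16.1 mL → factor = 16.1 mL/v
Product of known-step factors = 330.13
Overall factor = 2.50 mM / (51.7 nM) = 48356
Step-4 factor = 48356 / 330.13 = 146.47
v = 16.1 mL / 146.47 = 0.110 mL

0.110 mL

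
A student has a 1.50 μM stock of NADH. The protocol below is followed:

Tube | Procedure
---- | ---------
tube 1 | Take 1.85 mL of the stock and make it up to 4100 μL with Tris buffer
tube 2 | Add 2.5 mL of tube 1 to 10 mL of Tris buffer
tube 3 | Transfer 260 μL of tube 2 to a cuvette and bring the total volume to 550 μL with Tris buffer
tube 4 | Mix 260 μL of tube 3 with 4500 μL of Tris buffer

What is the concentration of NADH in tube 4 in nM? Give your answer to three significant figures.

Step 1: 1.85 mL brought to 4100 μL → factor 4.1/1.85 = 2.2162
Step 2: 2.5 mL + 10 mL = 12.5 mL total → factor 12.5/2.5 = 5
Step 3: 260 μL brought to 550 μL → factor 550/260 = 2.1154
Step 4: 260 μL + 4500 μL = 4760 μL total → factor 4760/260 = 18.308
Overall dilution factor = 2.2162 × 5 × 2.1154 × 18.308 = 429.15
Final = 1.50 μM / 429.15 = 0.003495 μM = 3.50 nM

3.50 nM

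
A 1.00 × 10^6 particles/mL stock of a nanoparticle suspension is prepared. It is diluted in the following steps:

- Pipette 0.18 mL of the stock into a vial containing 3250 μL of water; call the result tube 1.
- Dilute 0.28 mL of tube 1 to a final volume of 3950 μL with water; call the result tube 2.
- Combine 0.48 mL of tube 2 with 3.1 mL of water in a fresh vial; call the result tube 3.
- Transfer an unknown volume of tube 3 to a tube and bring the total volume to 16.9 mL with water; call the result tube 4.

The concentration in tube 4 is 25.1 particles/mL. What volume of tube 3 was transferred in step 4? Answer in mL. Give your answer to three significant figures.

0.850 mL

Step 1: 0.18 mL + 3250 μL = 3.43 mL total → factor 3.43/0.18 = 19.056
Step 2: 0.28 mL brought to 3950 μL → factor 3.95/0.28 = 14.107
Step 3: 0.48 mL + 3.1 mL = 3.58 mL total → factor 3.58/0.48 = 7.4583
Step 4: v brought to 16.9 mL → factor = 16.9 mL/v
Product of known-step factors = 2004.9
Overall factor = 1.00 × 10^6 particles/mL / (25.1 particles/mL) = 39841
Step-4 factor = 39841 / 2004.9 = 19.871
v = 16.9 mL / 19.871 = 0.850 mL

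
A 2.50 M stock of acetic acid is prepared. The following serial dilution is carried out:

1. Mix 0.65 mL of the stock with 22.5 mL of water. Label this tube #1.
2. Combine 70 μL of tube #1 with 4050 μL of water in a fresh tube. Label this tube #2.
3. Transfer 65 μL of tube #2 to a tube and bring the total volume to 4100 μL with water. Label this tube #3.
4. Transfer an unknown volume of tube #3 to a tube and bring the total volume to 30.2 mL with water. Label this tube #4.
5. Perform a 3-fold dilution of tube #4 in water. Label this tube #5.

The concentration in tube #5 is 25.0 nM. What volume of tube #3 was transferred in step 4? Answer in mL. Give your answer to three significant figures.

Step 1: 0.65 mL + 22.5 mL = 23.15 mL total → factor 23.15/0.65 = 35.615
Step 2: 70 μL + 4050 μL = 4120 μL total → factor 4120/70 = 58.857
Step 3: 65 μL brought to 4100 μL → factor 4100/65 = 63.077
Step 4: v brought to 30.2 mL → factor = 30.2 mL/v
Step 5: 3-fold → factor 3
Product of known-step factors = 3.9667 × 10^5
Overall factor = 2.50 M / (25.0 nM) = 1 × 10^8
Step-4 factor = 1 × 10^8 / 3.9667 × 10^5 = 252.1
v = 30.2 mL / 252.1 = 0.120 mL

0.120 mL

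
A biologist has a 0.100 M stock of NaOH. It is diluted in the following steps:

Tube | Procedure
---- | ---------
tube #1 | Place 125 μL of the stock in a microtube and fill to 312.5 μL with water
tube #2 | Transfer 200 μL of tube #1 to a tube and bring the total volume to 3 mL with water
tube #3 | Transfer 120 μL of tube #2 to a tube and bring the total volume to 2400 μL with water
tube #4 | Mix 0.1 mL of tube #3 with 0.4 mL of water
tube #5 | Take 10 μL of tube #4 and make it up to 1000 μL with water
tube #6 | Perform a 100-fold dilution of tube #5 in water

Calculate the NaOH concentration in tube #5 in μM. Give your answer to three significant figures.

Step 1: 125 μL brought to 312.5 μL → factor 312.5/125 = 2.5
Step 2: 200 μL brought to 3 mL → factor 3000/200 = 15
Step 3: 120 μL brought to 2400 μL → factor 2400/120 = 20
Step 4: 0.1 mL + 0.4 mL = 0.5 mL total → factor 0.5/0.1 = 5
Step 5: 10 μL brought to 1000 μL → factor 1000/10 = 100
Dilution factor through tube #5 = 2.5 × 15 × 20 × 5 × 100 = 3.75 × 10^5
[tube #5] = 0.100 M / 3.75 × 10^5 = 2.667 × 10^-7 M = 0.267 μM

0.267 μM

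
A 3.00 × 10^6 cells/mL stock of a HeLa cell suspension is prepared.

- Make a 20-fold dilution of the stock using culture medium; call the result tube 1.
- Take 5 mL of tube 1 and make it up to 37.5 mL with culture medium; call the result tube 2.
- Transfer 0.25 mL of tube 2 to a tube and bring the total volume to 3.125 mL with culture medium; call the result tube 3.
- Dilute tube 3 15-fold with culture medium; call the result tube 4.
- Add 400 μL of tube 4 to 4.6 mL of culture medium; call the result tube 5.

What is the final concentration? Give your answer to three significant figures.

8.53 cells/mL

Step 1: 20-fold → factor 20
Step 2: 5 mL brought to 37.5 mL → factor 37.5/5 = 7.5
Step 3: 0.25 mL brought to 3.125 mL → factor 3.125/0.25 = 12.5
Step 4: 15-fold → factor 15
Step 5: 400 μL + 4.6 mL = 5000 μL total → factor 5000/400 = 12.5
Overall dilution factor = 20 × 7.5 × 12.5 × 15 × 12.5 = 3.5156 × 10^5
Final = 3.00 × 10^6 cells/mL / 3.5156 × 10^5 = 8.53 cells/mL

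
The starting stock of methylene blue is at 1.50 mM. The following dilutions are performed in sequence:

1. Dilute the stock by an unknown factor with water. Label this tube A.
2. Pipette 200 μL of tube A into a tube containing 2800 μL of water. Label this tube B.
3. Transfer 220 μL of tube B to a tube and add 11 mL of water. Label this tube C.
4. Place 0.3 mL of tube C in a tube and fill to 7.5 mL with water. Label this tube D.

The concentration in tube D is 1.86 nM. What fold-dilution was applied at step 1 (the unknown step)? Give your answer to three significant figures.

42.2-fold

Step 1: unknown factor x
Step 2: 200 μL + 2800 μL = 3000 μL total → factor 3000/200 = 15
Step 3: 220 μL + 11 mL = 11220 μL total → factor 11220/220 = 51
Step 4: 0.3 mL brought to 7.5 mL → factor 7.5/0.3 = 25
Product of known-step factors = 19125
Overall factor = 1.50 mM / (1.86 nM) = 8.0645 × 10^5
x = 8.0645 × 10^5 / 19125 = 42.2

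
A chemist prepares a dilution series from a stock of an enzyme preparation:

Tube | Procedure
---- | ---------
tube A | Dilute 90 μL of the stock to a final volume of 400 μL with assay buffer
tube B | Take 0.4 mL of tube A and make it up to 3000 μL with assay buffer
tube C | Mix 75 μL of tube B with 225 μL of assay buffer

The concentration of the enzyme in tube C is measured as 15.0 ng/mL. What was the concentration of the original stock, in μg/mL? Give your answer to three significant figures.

Step 1: 90 μL brought to 400 μL → factor 400/90 = 4.4444
Step 2: 0.4 mL brought to 3000 μL → factor 3/0.4 = 7.5
Step 3: 75 μL + 225 μL = 300 μL total → factor 300/75 = 4
Overall dilution factor = 4.4444 × 7.5 × 4 = 133.33
Stock = 15.0 ng/mL × 133.33 = 2000 ng/mL = 2.00 μg/mL

2.00 μg/mL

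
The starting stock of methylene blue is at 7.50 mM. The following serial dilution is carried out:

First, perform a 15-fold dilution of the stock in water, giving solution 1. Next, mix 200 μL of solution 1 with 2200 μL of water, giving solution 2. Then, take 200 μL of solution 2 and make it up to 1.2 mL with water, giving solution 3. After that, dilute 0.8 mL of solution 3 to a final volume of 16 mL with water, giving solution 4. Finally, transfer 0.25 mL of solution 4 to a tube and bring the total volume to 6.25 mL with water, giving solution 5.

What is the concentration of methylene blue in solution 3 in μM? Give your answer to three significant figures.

Step 1: 15-fold → factor 15
Step 2: 200 μL + 2200 μL = 2400 μL total → factor 2400/200 = 12
Step 3: 200 μL brought to 1.2 mL → factor 1200/200 = 6
Dilution factor through solution 3 = 15 × 12 × 6 = 1080
[solution 3] = 7.50 mM / 1080 = 0.006944 mM = 6.94 μM

6.94 μM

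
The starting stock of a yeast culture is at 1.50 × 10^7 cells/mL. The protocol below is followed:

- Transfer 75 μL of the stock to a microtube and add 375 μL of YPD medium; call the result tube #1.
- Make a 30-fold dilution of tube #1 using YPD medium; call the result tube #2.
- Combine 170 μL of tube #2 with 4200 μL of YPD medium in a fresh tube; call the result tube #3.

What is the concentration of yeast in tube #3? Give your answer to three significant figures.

3.24 × 10^3 cells/mL

Step 1: 75 μL + 375 μL = 450 μL total → factor 450/75 = 6
Step 2: 30-fold → factor 30
Step 3: 170 μL + 4200 μL = 4370 μL total → factor 4370/170 = 25.706
Overall dilution factor = 6 × 30 × 25.706 = 4627.1
Final = 1.50 × 10^7 cells/mL / 4627.1 = 3.24 × 10^3 cells/mL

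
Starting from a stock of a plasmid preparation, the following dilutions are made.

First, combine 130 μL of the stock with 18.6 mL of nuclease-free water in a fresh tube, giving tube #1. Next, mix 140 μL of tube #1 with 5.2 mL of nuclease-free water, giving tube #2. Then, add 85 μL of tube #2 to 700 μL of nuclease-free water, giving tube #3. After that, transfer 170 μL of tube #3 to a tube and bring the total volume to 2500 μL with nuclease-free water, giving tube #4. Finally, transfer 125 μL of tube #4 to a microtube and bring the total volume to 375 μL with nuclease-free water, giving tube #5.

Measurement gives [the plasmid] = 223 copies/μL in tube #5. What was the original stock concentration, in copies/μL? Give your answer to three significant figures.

4.99 × 10^8 copies/μL

Step 1: 130 μL + 18.6 mL = 18730 μL total → factor 18730/130 = 144.08
Step 2: 140 μL + 5.2 mL = 5340 μL total → factor 5340/140 = 38.143
Step 3: 85 μL + 700 μL = 785 μL total → factor 785/85 = 9.2353
Step 4: 170 μL brought to 2500 μL → factor 2500/170 = 14.706
Step 5: 125 μL brought to 375 μL → factor 375/125 = 3
Overall dilution factor = 144.08 × 38.143 × 9.2353 × 14.706 × 3 = 2.2391 × 10^6
Stock = 223 copies/μL × 2.2391 × 10^6 = 4.99 × 10^8 copies/μL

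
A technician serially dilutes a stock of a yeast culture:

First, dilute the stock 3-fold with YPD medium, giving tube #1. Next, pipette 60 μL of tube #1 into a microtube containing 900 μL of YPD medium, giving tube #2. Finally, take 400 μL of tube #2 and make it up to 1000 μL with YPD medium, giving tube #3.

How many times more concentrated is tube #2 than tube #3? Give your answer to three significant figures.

Step 1: 3-fold → factor 3
Step 2: 60 μL + 900 μL = 960 μL total → factor 960/60 = 16
Step 3: 400 μL brought to 1000 μL → factor 1000/400 = 2.5
Dilution factor to tube #2 = 48; to tube #3 = 120
[tube #2]/[tube #3] = (factor to tube #3)/(factor to tube #2) = 120/48 = 2.50

2.50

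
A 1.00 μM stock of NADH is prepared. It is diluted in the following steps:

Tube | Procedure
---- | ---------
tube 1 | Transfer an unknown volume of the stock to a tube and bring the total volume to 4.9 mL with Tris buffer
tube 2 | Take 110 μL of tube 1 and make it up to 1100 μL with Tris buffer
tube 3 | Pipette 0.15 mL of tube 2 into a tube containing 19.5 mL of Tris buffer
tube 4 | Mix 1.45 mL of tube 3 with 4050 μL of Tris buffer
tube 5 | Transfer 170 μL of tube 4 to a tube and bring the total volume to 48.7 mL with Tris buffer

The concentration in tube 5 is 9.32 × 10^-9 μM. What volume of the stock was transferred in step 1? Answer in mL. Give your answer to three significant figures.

0.0650 mL

Step 1: v brought to 4.9 mL → factor = 4.9 mL/v
Step 2: 110 μL brought to 1100 μL → factor 1100/110 = 10
Step 3: 0.15 mL + 19.5 mL = 19.65 mL total → factor 19.65/0.15 = 131
Step 4: 1.45 mL + 4050 μL = 5.5 mL total → factor 5.5/1.45 = 3.7931
Step 5: 170 μL brought to 48.7 mL → factor 48700/170 = 286.47
Product of known-step factors = 1.4235 × 10^6
Overall factor = 1.00 μM / (9.32 × 10^-9 μM) = 1.073 × 10^8
Step-1 factor = 1.073 × 10^8 / 1.4235 × 10^6 = 75.377
v = 4.9 mL / 75.377 = 0.0650 mL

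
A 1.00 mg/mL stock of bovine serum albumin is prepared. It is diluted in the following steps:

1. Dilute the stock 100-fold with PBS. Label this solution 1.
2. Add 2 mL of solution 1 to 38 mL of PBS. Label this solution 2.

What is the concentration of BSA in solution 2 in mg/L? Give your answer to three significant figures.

Step 1: 100-fold → factor 100
Step 2: 2 mL + 38 mL = 40 mL total → factor 40/2 = 20
Overall dilution factor = 100 × 20 = 2000
Final = 1.00 mg/mL / 2000 = 0.0005000 mg/mL = 0.500 mg/L

0.500 mg/L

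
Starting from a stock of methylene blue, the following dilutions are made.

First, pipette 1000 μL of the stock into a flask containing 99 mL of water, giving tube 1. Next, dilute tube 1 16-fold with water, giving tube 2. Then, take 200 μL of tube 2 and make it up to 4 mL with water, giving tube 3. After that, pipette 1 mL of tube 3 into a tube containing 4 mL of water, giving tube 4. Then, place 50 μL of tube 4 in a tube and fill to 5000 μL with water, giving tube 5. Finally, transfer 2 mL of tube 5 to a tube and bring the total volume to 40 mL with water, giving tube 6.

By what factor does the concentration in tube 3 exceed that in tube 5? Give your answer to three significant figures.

500

Step 1: 1000 μL + 99 mL = 1 × 10^5 μL total → factor 1 × 10^5/1000 = 100
Step 2: 16-fold → factor 16
Step 3: 200 μL brought to 4 mL → factor 4000/200 = 20
Step 4: 1 mL + 4 mL = 5 mL total → factor 5/1 = 5
Step 5: 50 μL brought to 5000 μL → factor 5000/50 = 100
Dilution factor to tube 3 = 32000; to tube 5 = 1.6 × 10^7
[tube 3]/[tube 5] = (factor to tube 5)/(factor to tube 3) = 1.6 × 10^7/32000 = 500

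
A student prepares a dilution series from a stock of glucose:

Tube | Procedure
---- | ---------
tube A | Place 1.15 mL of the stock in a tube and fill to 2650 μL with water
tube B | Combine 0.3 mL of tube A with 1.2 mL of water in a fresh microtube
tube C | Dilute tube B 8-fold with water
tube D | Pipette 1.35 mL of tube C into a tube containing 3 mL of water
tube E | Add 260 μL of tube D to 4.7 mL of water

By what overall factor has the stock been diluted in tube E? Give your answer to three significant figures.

Step 1: 1.15 mL brought to 2650 μL → factor 2.65/1.15 = 2.3043
Step 2: 0.3 mL + 1.2 mL = 1.5 mL total → factor 1.5/0.3 = 5
Step 3: 8-fold → factor 8
Step 4: 1.35 mL + 3 mL = 4.35 mL total → factor 4.35/1.35 = 3.2222
Step 5: 260 μL + 4.7 mL = 4960 μL total → factor 4960/260 = 19.077
Overall dilution factor = 2.3043 × 5 × 8 × 3.2222 × 19.077 = 5665.9

5.67 × 10^3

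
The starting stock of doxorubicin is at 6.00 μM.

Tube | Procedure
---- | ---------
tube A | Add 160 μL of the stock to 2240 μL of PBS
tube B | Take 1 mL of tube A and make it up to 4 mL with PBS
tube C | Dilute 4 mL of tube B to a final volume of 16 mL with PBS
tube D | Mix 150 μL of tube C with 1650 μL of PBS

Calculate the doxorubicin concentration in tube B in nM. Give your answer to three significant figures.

Step 1: 160 μL + 2240 μL = 2400 μL total → factor 2400/160 = 15
Step 2: 1 mL brought to 4 mL → factor 4/1 = 4
Dilution factor through tube B = 15 × 4 = 60
[tube B] = 6.00 μM / 60 = 0.1000 μM = 100 nM

100 nM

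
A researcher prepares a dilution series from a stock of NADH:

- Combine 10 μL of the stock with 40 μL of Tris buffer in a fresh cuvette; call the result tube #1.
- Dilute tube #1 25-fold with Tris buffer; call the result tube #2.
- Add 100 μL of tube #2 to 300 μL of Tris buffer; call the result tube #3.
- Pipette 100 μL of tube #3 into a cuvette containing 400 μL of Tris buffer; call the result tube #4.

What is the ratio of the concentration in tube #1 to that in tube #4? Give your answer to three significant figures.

Step 1: 10 μL + 40 μL = 50 μL total → factor 50/10 = 5
Step 2: 25-fold → factor 25
Step 3: 100 μL + 300 μL = 400 μL total → factor 400/100 = 4
Step 4: 100 μL + 400 μL = 500 μL total → factor 500/100 = 5
Dilution factor to tube #1 = 5; to tube #4 = 2500
[tube #1]/[tube #4] = (factor to tube #4)/(factor to tube #1) = 2500/5 = 500

500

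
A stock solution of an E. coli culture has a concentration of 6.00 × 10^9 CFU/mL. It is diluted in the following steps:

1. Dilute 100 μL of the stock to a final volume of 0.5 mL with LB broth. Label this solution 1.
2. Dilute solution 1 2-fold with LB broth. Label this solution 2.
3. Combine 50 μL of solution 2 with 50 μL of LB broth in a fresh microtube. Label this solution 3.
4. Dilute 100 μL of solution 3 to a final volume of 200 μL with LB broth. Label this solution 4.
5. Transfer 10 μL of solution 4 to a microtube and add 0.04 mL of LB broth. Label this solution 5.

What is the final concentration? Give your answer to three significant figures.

3.00 × 10^7 CFU/mL

Step 1: 100 μL brought to 0.5 mL → factor 500/100 = 5
Step 2: 2-fold → factor 2
Step 3: 50 μL + 50 μL = 100 μL total → factor 100/50 = 2
Step 4: 100 μL brought to 200 μL → factor 200/100 = 2
Step 5: 10 μL + 0.04 mL = 50 μL total → factor 50/10 = 5
Overall dilution factor = 5 × 2 × 2 × 2 × 5 = 200
Final = 6.00 × 10^9 CFU/mL / 200 = 3.00 × 10^7 CFU/mL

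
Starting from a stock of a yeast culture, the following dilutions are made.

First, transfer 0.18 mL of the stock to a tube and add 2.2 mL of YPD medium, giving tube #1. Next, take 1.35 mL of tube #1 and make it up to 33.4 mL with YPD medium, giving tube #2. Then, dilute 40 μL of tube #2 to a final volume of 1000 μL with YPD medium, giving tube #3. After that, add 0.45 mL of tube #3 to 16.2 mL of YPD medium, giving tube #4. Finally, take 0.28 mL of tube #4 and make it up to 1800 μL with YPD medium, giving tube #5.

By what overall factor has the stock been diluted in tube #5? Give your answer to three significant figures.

Step 1: 0.18 mL + 2.2 mL = 2.38 mL total → factor 2.38/0.18 = 13.222
Step 2: 1.35 mL brought to 33.4 mL → factor 33.4/1.35 = 24.741
Step 3: 40 μL brought to 1000 μL → factor 1000/40 = 25
Step 4: 0.45 mL + 16.2 mL = 16.65 mL total → factor 16.65/0.45 = 37
Step 5: 0.28 mL brought to 1800 μL → factor 1.8/0.28 = 6.4286
Overall dilution factor = 13.222 × 24.741 × 25 × 37 × 6.4286 = 1.9452 × 10^6

1.95 × 10^6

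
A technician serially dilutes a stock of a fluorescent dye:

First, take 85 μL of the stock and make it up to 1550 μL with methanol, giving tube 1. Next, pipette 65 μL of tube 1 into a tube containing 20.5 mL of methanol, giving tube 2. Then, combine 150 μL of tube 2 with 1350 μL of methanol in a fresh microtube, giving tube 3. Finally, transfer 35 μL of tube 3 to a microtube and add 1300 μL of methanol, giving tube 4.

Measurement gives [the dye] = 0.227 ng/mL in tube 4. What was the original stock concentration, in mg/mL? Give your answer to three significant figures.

0.500 mg/mL

Step 1: 85 μL brought to 1550 μL → factor 1550/85 = 18.235
Step 2: 65 μL + 20.5 mL = 20565 μL total → factor 20565/65 = 316.38
Step 3: 150 μL + 1350 μL = 1500 μL total → factor 1500/150 = 10
Step 4: 35 μL + 1300 μL = 1335 μL total → factor 1335/35 = 38.143
Overall dilution factor = 18.235 × 316.38 × 10 × 38.143 = 2.2006 × 10^6
Stock = 0.227 ng/mL × 2.2006 × 10^6 = 4.995 × 10^5 ng/mL = 0.500 mg/mL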